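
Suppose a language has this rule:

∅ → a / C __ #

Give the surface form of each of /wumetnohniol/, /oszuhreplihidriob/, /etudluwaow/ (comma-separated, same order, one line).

wumetnohniola, oszuhreplihidrioba, etudluwaowa

/wumetnohniol/: the form ends in the consonant /l/, so [a] is inserted word-finally. → [wumetnohniola].
/oszuhreplihidriob/: the form ends in the consonant /b/, so [a] is inserted word-finally. → [oszuhreplihidrioba].
/etudluwaow/: the form ends in the consonant /w/, so [a] is inserted word-finally. → [etudluwaowa].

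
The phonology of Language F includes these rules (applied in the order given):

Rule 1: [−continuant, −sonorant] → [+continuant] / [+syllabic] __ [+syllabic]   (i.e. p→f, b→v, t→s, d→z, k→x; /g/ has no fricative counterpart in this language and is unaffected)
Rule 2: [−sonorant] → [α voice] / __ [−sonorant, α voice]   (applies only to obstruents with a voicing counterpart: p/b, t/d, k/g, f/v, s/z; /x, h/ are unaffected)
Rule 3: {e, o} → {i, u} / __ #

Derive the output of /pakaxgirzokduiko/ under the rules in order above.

Rule 1 (intervocalic spirantization): /k/ is a stop between vowels /a/ and /a/, so it spirantizes to the fricative [x]. /k/ is a stop between vowels /i/ and /o/, so it spirantizes to the fricative [x]. /pakaxgirzokduiko/ → paxaxgirzokduixo.
Rule 2 (regressive voicing assimilation): /k/ precedes the voiced obstruent /d/, so it voices to [g] by assimilation. /paxaxgirzokduixo/ → paxaxgirzogduixo.
Rule 3 (final vowel raising): /o/ is a mid vowel in word-final position, so it raises to [u]. /paxaxgirzogduixo/ → paxaxgirzogduixu.

paxaxgirzogduixu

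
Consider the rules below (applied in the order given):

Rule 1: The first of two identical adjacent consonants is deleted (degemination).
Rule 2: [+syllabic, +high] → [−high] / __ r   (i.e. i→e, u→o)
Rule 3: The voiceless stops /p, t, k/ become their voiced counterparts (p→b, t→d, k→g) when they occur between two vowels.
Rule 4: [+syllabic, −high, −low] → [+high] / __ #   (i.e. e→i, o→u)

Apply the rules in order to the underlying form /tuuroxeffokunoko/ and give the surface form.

Rule 1 (degemination): /ff/ is a geminate; the first /f/ deletes. /tuuroxeffokunoko/ → tuuroxefokunoko.
Rule 2 (pre-rhotic lowering): /u/ is a high vowel immediately before /r/, so it lowers to [o]. /tuuroxefokunoko/ → tuoroxefokunoko.
Rule 3 (intervocalic voicing): /k/ is a voiceless stop between vowels /o/ and /u/, so it voices to [g]. /k/ is a voiceless stop between vowels /o/ and /o/, so it voices to [g]. /tuoroxefokunoko/ → tuoroxefogunogo.
Rule 4 (final vowel raising): /o/ is a mid vowel in word-final position, so it raises to [u]. /tuoroxefogunogo/ → tuoroxefogunogu.

tuoroxefogunogu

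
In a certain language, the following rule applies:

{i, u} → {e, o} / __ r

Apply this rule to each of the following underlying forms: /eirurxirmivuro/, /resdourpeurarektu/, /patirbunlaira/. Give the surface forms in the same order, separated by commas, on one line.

/eirurxirmivuro/: /i/ is a high vowel immediately before /r/, so it lowers to [e]. /u/ is a high vowel immediately before /r/, so it lowers to [o]. /i/ is a high vowel immediately before /r/, so it lowers to [e]. /u/ is a high vowel immediately before /r/, so it lowers to [o]. → [eerorxermivoro].
/resdourpeurarektu/: /u/ is a high vowel immediately before /r/, so it lowers to [o]. /u/ is a high vowel immediately before /r/, so it lowers to [o]. → [resdoorpeorarektu].
/patirbunlaira/: /i/ is a high vowel immediately before /r/, so it lowers to [e]. /i/ is a high vowel immediately before /r/, so it lowers to [e]. → [paterbunlaera].

eerorxermivoro, resdoorpeorarektu, paterbunlaera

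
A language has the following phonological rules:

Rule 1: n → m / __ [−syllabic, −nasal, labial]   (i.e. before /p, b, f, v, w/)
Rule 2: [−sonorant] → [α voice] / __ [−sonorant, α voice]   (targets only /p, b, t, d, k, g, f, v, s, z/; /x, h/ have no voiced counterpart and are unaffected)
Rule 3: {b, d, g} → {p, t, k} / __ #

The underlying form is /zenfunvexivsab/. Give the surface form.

Rule 1 (nasal place assimilation): /n/ precedes the labial consonant /f/, so it assimilates in place to [m]. /n/ precedes the labial consonant /v/, so it assimilates in place to [m]. /zenfunvexivsab/ → zemfumvexivsab.
Rule 2 (regressive voicing assimilation): /v/ precedes the voiceless obstruent /s/, so it devoices to [f] by assimilation. /zemfumvexivsab/ → zemfumvexifsab.
Rule 3 (final devoicing): /b/ is a voiced stop in word-final position, so it devoices to [p]. /zemfumvexifsab/ → zemfumvexifsap.

zemfumvexifsap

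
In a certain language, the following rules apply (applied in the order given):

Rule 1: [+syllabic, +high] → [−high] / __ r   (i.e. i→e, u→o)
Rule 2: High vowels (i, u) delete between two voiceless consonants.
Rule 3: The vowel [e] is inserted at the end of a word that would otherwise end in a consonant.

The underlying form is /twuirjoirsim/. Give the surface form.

twuerjoersime

Rule 1 (pre-rhotic lowering): /i/ is a high vowel immediately before /r/, so it lowers to [e]. /i/ is a high vowel immediately before /r/, so it lowers to [e]. /twuirjoirsim/ → twuerjoersim.
Rule 2 (high vowel syncope): no segment meets the environment; /twuerjoersim/ is unchanged.
Rule 3 (final e-epenthesis): the form ends in the consonant /m/, so [e] is inserted word-finally. /twuerjoersim/ → twuerjoersime.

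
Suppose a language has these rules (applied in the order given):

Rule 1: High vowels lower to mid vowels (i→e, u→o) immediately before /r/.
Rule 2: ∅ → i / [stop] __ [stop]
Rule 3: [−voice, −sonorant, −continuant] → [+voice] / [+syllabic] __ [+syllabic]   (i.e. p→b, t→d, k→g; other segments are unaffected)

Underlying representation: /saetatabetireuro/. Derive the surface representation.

Rule 1 (pre-rhotic lowering): /i/ is a high vowel immediately before /r/, so it lowers to [e]. /u/ is a high vowel immediately before /r/, so it lowers to [o]. /saetatabetireuro/ → saetatabetereoro.
Rule 2 (stop-cluster i-epenthesis): no segment meets the environment; /saetatabetereoro/ is unchanged.
Rule 3 (intervocalic voicing): /t/ is a voiceless stop between vowels /e/ and /a/, so it voices to [d]. /t/ is a voiceless stop between vowels /a/ and /a/, so it voices to [d]. /t/ is a voiceless stop between vowels /e/ and /e/, so it voices to [d]. /saetatabetereoro/ → saedadabedereoro.

saedadabedereoro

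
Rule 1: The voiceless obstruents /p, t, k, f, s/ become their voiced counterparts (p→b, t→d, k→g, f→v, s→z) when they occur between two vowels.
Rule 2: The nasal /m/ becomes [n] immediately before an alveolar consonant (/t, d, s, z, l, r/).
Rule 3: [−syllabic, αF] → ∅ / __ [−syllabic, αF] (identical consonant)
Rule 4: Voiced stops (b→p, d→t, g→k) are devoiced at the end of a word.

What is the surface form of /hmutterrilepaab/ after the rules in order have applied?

Rule 1 (intervocalic voicing): /p/ is a voiceless obstruent between vowels /e/ and /a/, so it voices to [b]. /hmutterrilepaab/ → hmutterrilebaab.
Rule 2 (nasal place assimilation): no segment meets the environment; /hmutterrilebaab/ is unchanged.
Rule 3 (degemination): /tt/ is a geminate; the first /t/ deletes. /rr/ is a geminate; the first /r/ deletes. /hmutterrilebaab/ → hmuterilebaab.
Rule 4 (final devoicing): /b/ is a voiced stop in word-final position, so it devoices to [p]. /hmuterilebaab/ → hmuterilebaap.

hmuterilebaap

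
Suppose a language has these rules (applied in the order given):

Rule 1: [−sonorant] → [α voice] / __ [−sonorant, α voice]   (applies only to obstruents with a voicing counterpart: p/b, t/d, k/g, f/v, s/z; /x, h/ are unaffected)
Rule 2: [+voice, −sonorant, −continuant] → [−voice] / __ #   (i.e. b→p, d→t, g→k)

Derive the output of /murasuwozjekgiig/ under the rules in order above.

murasuwozjeggiik

Rule 1 (regressive voicing assimilation): /k/ precedes the voiced obstruent /g/, so it voices to [g] by assimilation. /murasuwozjekgiig/ → murasuwozjeggiig.
Rule 2 (final devoicing): /g/ is a voiced stop in word-final position, so it devoices to [k]. /murasuwozjeggiig/ → murasuwozjeggiik.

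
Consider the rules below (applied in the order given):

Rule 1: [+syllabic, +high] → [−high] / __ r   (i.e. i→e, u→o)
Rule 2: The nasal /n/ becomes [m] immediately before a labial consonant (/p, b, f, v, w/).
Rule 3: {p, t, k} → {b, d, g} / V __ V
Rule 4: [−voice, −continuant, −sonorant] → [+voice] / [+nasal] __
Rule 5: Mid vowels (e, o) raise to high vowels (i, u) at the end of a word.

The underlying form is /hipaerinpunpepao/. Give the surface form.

Rule 1 (pre-rhotic lowering): no segment meets the environment; /hipaerinpunpepao/ is unchanged.
Rule 2 (nasal place assimilation): /n/ precedes the labial consonant /p/, so it assimilates in place to [m]. /n/ precedes the labial consonant /p/, so it assimilates in place to [m]. /hipaerinpunpepao/ → hipaerimpumpepao.
Rule 3 (intervocalic voicing): /p/ is a voiceless stop between vowels /i/ and /a/, so it voices to [b]. /p/ is a voiceless stop between vowels /e/ and /a/, so it voices to [b]. /hipaerimpumpepao/ → hibaerimpumpebao.
Rule 4 (post-nasal voicing): /p/ is a voiceless stop immediately after the nasal /m/, so it voices to [b]. /p/ is a voiceless stop immediately after the nasal /m/, so it voices to [b]. /hibaerimpumpebao/ → hibaerimbumbebao.
Rule 5 (final vowel raising): /o/ is a mid vowel in word-final position, so it raises to [u]. /hibaerimbumbebao/ → hibaerimbumbebau.

hibaerimbumbebau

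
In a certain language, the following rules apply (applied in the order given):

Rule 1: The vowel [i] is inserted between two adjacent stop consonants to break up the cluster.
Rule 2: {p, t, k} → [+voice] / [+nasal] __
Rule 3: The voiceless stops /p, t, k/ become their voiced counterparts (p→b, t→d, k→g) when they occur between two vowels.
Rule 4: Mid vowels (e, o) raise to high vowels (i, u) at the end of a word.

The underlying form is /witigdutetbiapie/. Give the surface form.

Rule 1 (stop-cluster i-epenthesis): /g/ and /d/ form a stop–stop cluster, so [i] is inserted between them. /t/ and /b/ form a stop–stop cluster, so [i] is inserted between them. /witigdutetbiapie/ → witigidutetibiapie.
Rule 2 (post-nasal voicing): no segment meets the environment; /witigidutetibiapie/ is unchanged.
Rule 3 (intervocalic voicing): /t/ is a voiceless stop between vowels /i/ and /i/, so it voices to [d]. /t/ is a voiceless stop between vowels /u/ and /e/, so it voices to [d]. /t/ is a voiceless stop between vowels /e/ and /i/, so it voices to [d]. /p/ is a voiceless stop between vowels /a/ and /i/, so it voices to [b]. /witigidutetibiapie/ → widigidudedibiabie.
Rule 4 (final vowel raising): /e/ is a mid vowel in word-final position, so it raises to [i]. /widigidudedibiabie/ → widigidudedibiabii.

widigidudedibiabii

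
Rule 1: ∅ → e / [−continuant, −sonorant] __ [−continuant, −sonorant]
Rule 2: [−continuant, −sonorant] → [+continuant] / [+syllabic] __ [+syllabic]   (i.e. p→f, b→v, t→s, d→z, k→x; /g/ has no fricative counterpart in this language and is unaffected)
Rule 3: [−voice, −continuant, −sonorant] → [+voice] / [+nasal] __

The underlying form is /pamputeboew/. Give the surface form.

pambusevoew

Rule 1 (stop-cluster e-epenthesis): no segment meets the environment; /pamputeboew/ is unchanged.
Rule 2 (intervocalic spirantization): /t/ is a stop between vowels /u/ and /e/, so it spirantizes to the fricative [s]. /b/ is a stop between vowels /e/ and /o/, so it spirantizes to the fricative [v]. /pamputeboew/ → pampusevoew.
Rule 3 (post-nasal voicing): /p/ is a voiceless stop immediately after the nasal /m/, so it voices to [b]. /pampusevoew/ → pambusevoew.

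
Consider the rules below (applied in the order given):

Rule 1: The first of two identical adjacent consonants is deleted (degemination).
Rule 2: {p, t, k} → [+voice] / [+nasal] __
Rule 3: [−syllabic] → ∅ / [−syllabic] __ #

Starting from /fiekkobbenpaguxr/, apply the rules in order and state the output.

fiekobenbagux

Rule 1 (degemination): /kk/ is a geminate; the first /k/ deletes. /bb/ is a geminate; the first /b/ deletes. /fiekkobbenpaguxr/ → fiekobenpaguxr.
Rule 2 (post-nasal voicing): /p/ is a voiceless stop immediately after the nasal /n/, so it voices to [b]. /fiekobenpaguxr/ → fiekobenbaguxr.
Rule 3 (final cluster simplification): /r/ is the second consonant of a word-final cluster /xr/, so it deletes. /fiekobenbaguxr/ → fiekobenbagux.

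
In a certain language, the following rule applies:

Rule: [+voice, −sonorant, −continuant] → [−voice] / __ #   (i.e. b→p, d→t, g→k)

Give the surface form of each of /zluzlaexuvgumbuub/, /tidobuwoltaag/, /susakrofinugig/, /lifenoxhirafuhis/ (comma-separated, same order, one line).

/zluzlaexuvgumbuub/: /b/ is a voiced stop in word-final position, so it devoices to [p]. → [zluzlaexuvgumbuup].
/tidobuwoltaag/: /g/ is a voiced stop in word-final position, so it devoices to [k]. → [tidobuwoltaak].
/susakrofinugig/: /g/ is a voiced stop in word-final position, so it devoices to [k]. → [susakrofinugik].
/lifenoxhirafuhis/: the rule's environment is not met; surfaces unchanged as [lifenoxhirafuhis].

zluzlaexuvgumbuup, tidobuwoltaak, susakrofinugik, lifenoxhirafuhis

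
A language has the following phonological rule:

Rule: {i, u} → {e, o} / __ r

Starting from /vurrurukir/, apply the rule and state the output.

vorroruker

Scanning /vurrurukir/: /u/ is a high vowel immediately before /r/, so it lowers to [o]; /u/ is a high vowel immediately before /r/, so it lowers to [o]; /u/ at position 7 is not in the conditioning environment; /i/ is a high vowel immediately before /r/, so it lowers to [e].
Result: [vorroruker].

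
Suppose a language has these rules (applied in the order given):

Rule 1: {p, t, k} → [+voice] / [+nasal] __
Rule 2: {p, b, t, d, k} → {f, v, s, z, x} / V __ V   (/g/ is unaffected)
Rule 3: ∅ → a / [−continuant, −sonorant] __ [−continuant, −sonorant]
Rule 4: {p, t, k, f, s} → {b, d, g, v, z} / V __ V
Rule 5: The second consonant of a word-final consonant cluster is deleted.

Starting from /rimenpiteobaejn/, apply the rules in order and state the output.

Rule 1 (post-nasal voicing): /p/ is a voiceless stop immediately after the nasal /n/, so it voices to [b]. /rimenpiteobaejn/ → rimenbiteobaejn.
Rule 2 (intervocalic spirantization): /t/ is a stop between vowels /i/ and /e/, so it spirantizes to the fricative [s]. /b/ is a stop between vowels /o/ and /a/, so it spirantizes to the fricative [v]. /rimenbiteobaejn/ → rimenbiseovaejn.
Rule 3 (stop-cluster a-epenthesis): no segment meets the environment; /rimenbiseovaejn/ is unchanged.
Rule 4 (intervocalic voicing): /s/ is a voiceless obstruent between vowels /i/ and /e/, so it voices to [z]. /rimenbiseovaejn/ → rimenbizeovaejn.
Rule 5 (final cluster simplification): /n/ is the second consonant of a word-final cluster /jn/, so it deletes. /rimenbizeovaejn/ → rimenbizeovaej.

rimenbizeovaej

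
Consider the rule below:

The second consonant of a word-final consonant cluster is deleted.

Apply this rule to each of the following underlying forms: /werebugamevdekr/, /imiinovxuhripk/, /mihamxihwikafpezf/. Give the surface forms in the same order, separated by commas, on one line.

/werebugamevdekr/: /r/ is the second consonant of a word-final cluster /kr/, so it deletes. → [werebugamevdek].
/imiinovxuhripk/: /k/ is the second consonant of a word-final cluster /pk/, so it deletes. → [imiinovxuhrip].
/mihamxihwikafpezf/: /f/ is the second consonant of a word-final cluster /zf/, so it deletes. → [mihamxihwikafpez].

werebugamevdek, imiinovxuhrip, mihamxihwikafpez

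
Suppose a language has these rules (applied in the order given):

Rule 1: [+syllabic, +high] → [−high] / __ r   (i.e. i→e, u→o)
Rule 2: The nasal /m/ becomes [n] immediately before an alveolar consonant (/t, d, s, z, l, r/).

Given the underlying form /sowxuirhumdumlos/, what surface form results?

sowxuerhundunlos

Rule 1 (pre-rhotic lowering): /i/ is a high vowel immediately before /r/, so it lowers to [e]. /sowxuirhumdumlos/ → sowxuerhumdumlos.
Rule 2 (nasal place assimilation): /m/ precedes the alveolar consonant /d/, so it assimilates in place to [n]. /m/ precedes the alveolar consonant /l/, so it assimilates in place to [n]. /sowxuerhumdumlos/ → sowxuerhundunlos.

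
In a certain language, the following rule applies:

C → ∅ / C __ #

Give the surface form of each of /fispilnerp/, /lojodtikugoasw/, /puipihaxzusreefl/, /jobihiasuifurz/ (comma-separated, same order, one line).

fispilner, lojodtikugoas, puipihaxzusreef, jobihiasuifur

/fispilnerp/: /p/ is the second consonant of a word-final cluster /rp/, so it deletes. → [fispilner].
/lojodtikugoasw/: /w/ is the second consonant of a word-final cluster /sw/, so it deletes. → [lojodtikugoas].
/puipihaxzusreefl/: /l/ is the second consonant of a word-final cluster /fl/, so it deletes. → [puipihaxzusreef].
/jobihiasuifurz/: /z/ is the second consonant of a word-final cluster /rz/, so it deletes. → [jobihiasuifur].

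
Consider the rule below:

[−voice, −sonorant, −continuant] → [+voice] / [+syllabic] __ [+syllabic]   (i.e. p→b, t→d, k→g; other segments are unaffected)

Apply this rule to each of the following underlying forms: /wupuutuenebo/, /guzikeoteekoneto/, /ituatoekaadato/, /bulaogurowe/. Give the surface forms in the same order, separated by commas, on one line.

wubuuduenebo, guzigeodeegonedo, iduadoegaadado, bulaogurowe

/wupuutuenebo/: /p/ is a voiceless stop between vowels /u/ and /u/, so it voices to [b]. /t/ is a voiceless stop between vowels /u/ and /u/, so it voices to [d]. → [wubuuduenebo].
/guzikeoteekoneto/: /k/ is a voiceless stop between vowels /i/ and /e/, so it voices to [g]. /t/ is a voiceless stop between vowels /o/ and /e/, so it voices to [d]. /k/ is a voiceless stop between vowels /e/ and /o/, so it voices to [g]. /t/ is a voiceless stop between vowels /e/ and /o/, so it voices to [d]. → [guzigeodeegonedo].
/ituatoekaadato/: /t/ is a voiceless stop between vowels /i/ and /u/, so it voices to [d]. /t/ is a voiceless stop between vowels /a/ and /o/, so it voices to [d]. /k/ is a voiceless stop between vowels /e/ and /a/, so it voices to [g]. /t/ is a voiceless stop between vowels /a/ and /o/, so it voices to [d]. → [iduadoegaadado].
/bulaogurowe/: the rule's environment is not met; surfaces unchanged as [bulaogurowe].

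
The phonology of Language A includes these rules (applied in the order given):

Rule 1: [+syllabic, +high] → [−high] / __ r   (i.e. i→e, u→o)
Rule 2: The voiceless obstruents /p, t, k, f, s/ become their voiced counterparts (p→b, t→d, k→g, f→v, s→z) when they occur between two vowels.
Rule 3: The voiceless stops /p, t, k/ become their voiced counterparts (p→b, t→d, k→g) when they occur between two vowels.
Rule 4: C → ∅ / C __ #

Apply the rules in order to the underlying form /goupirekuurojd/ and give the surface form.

goubereguoroj

Rule 1 (pre-rhotic lowering): /i/ is a high vowel immediately before /r/, so it lowers to [e]. /u/ is a high vowel immediately before /r/, so it lowers to [o]. /goupirekuurojd/ → gouperekuorojd.
Rule 2 (intervocalic voicing): /p/ is a voiceless obstruent between vowels /u/ and /e/, so it voices to [b]. /k/ is a voiceless obstruent between vowels /e/ and /u/, so it voices to [g]. /gouperekuorojd/ → goubereguorojd.
Rule 3 (intervocalic voicing): no segment meets the environment; /goubereguorojd/ is unchanged.
Rule 4 (final cluster simplification): /d/ is the second consonant of a word-final cluster /jd/, so it deletes. /goubereguorojd/ → goubereguoroj.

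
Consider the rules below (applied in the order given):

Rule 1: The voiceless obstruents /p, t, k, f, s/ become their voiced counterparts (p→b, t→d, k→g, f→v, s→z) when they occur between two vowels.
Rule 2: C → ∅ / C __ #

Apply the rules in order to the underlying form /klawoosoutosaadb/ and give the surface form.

Rule 1 (intervocalic voicing): /s/ is a voiceless obstruent between vowels /o/ and /o/, so it voices to [z]. /t/ is a voiceless obstruent between vowels /u/ and /o/, so it voices to [d]. /s/ is a voiceless obstruent between vowels /o/ and /a/, so it voices to [z]. /klawoosoutosaadb/ → klawoozoudozaadb.
Rule 2 (final cluster simplification): /b/ is the second consonant of a word-final cluster /db/, so it deletes. /klawoozoudozaadb/ → klawoozoudozaad.

klawoozoudozaad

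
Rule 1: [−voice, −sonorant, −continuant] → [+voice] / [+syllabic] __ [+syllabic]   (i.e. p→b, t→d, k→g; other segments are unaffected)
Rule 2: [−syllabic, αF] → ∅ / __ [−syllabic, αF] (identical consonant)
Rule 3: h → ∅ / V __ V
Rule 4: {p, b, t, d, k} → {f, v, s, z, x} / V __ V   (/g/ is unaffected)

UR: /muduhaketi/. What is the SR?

Rule 1 (intervocalic voicing): /k/ is a voiceless stop between vowels /a/ and /e/, so it voices to [g]. /t/ is a voiceless stop between vowels /e/ and /i/, so it voices to [d]. /muduhaketi/ → muduhagedi.
Rule 2 (degemination): no segment meets the environment; /muduhagedi/ is unchanged.
Rule 3 (intervocalic h-deletion): /h/ occurs between vowels /u/ and /a/, so it deletes. /muduhagedi/ → muduagedi.
Rule 4 (intervocalic spirantization): /d/ is a stop between vowels /u/ and /u/, so it spirantizes to the fricative [z]. /d/ is a stop between vowels /e/ and /i/, so it spirantizes to the fricative [z]. /muduagedi/ → muzuagezi.

muzuagezi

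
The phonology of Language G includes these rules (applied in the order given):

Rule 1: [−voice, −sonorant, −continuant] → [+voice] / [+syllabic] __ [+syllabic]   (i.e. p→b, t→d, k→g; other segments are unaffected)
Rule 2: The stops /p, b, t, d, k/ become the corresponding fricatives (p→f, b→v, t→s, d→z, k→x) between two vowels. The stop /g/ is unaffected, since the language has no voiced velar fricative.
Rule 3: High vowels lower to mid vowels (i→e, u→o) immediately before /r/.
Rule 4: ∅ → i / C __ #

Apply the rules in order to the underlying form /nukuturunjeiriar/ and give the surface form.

nuguzorunjeeriari

Rule 1 (intervocalic voicing): /k/ is a voiceless stop between vowels /u/ and /u/, so it voices to [g]. /t/ is a voiceless stop between vowels /u/ and /u/, so it voices to [d]. /nukuturunjeiriar/ → nugudurunjeiriar.
Rule 2 (intervocalic spirantization): /d/ is a stop between vowels /u/ and /u/, so it spirantizes to the fricative [z]. /nugudurunjeiriar/ → nuguzurunjeiriar.
Rule 3 (pre-rhotic lowering): /u/ is a high vowel immediately before /r/, so it lowers to [o]. /i/ is a high vowel immediately before /r/, so it lowers to [e]. /nuguzurunjeiriar/ → nuguzorunjeeriar.
Rule 4 (final i-epenthesis): the form ends in the consonant /r/, so [i] is inserted word-finally. /nuguzorunjeeriar/ → nuguzorunjeeriari.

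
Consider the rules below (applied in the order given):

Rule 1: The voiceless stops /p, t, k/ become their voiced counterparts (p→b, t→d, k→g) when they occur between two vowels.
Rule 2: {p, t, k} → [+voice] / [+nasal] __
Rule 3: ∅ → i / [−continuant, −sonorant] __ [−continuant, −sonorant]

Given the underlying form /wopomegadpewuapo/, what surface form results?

wobomegadipewuabo

Rule 1 (intervocalic voicing): /p/ is a voiceless stop between vowels /o/ and /o/, so it voices to [b]. /p/ is a voiceless stop between vowels /a/ and /o/, so it voices to [b]. /wopomegadpewuapo/ → wobomegadpewuabo.
Rule 2 (post-nasal voicing): no segment meets the environment; /wobomegadpewuabo/ is unchanged.
Rule 3 (stop-cluster i-epenthesis): /d/ and /p/ form a stop–stop cluster, so [i] is inserted between them. /wobomegadpewuabo/ → wobomegadipewuabo.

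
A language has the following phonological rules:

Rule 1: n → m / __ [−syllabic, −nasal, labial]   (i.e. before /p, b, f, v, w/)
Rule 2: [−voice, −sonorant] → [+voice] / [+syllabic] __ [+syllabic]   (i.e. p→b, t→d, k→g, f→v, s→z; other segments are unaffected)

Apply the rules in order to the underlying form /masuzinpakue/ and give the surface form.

Rule 1 (nasal place assimilation): /n/ precedes the labial consonant /p/, so it assimilates in place to [m]. /masuzinpakue/ → masuzimpakue.
Rule 2 (intervocalic voicing): /s/ is a voiceless obstruent between vowels /a/ and /u/, so it voices to [z]. /k/ is a voiceless obstruent between vowels /a/ and /u/, so it voices to [g]. /masuzimpakue/ → mazuzimpague.

mazuzimpague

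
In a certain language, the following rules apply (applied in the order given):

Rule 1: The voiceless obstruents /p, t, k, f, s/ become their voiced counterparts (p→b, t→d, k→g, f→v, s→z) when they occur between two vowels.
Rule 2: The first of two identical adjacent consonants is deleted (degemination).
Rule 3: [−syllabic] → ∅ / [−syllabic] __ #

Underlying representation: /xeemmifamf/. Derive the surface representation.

xeemivam

Rule 1 (intervocalic voicing): /f/ is a voiceless obstruent between vowels /i/ and /a/, so it voices to [v]. /xeemmifamf/ → xeemmivamf.
Rule 2 (degemination): /mm/ is a geminate; the first /m/ deletes. /xeemmivamf/ → xeemivamf.
Rule 3 (final cluster simplification): /f/ is the second consonant of a word-final cluster /mf/, so it deletes. /xeemivamf/ → xeemivam.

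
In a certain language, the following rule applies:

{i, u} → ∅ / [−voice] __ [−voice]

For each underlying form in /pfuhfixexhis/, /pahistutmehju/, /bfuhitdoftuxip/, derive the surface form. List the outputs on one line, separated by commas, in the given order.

pfhfxexhs, pahsttmehju, bfhtdoftxp

/pfuhfixexhis/: /u/ is a high vowel flanked by voiceless consonants /f/ and /h/, so it deletes. /i/ is a high vowel flanked by voiceless consonants /f/ and /x/, so it deletes. /i/ is a high vowel flanked by voiceless consonants /h/ and /s/, so it deletes. → [pfhfxexhs].
/pahistutmehju/: /i/ is a high vowel flanked by voiceless consonants /h/ and /s/, so it deletes. /u/ is a high vowel flanked by voiceless consonants /t/ and /t/, so it deletes. → [pahsttmehju].
/bfuhitdoftuxip/: /u/ is a high vowel flanked by voiceless consonants /f/ and /h/, so it deletes. /i/ is a high vowel flanked by voiceless consonants /h/ and /t/, so it deletes. /u/ is a high vowel flanked by voiceless consonants /t/ and /x/, so it deletes. /i/ is a high vowel flanked by voiceless consonants /x/ and /p/, so it deletes. → [bfhtdoftxp].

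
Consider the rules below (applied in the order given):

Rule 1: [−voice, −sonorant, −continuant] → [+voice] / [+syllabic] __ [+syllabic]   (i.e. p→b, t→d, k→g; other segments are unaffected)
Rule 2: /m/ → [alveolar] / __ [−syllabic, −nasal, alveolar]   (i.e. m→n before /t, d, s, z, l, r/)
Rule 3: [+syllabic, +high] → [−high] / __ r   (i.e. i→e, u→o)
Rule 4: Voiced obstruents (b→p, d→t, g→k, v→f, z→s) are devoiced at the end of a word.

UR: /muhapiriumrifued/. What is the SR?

Rule 1 (intervocalic voicing): /p/ is a voiceless stop between vowels /a/ and /i/, so it voices to [b]. /muhapiriumrifued/ → muhabiriumrifued.
Rule 2 (nasal place assimilation): /m/ precedes the alveolar consonant /r/, so it assimilates in place to [n]. /muhabiriumrifued/ → muhabiriunrifued.
Rule 3 (pre-rhotic lowering): /i/ is a high vowel immediately before /r/, so it lowers to [e]. /muhabiriunrifued/ → muhaberiunrifued.
Rule 4 (final devoicing): /d/ is a voiced obstruent in word-final position, so it devoices to [t]. /muhaberiunrifued/ → muhaberiunrifuet.

muhaberiunrifuet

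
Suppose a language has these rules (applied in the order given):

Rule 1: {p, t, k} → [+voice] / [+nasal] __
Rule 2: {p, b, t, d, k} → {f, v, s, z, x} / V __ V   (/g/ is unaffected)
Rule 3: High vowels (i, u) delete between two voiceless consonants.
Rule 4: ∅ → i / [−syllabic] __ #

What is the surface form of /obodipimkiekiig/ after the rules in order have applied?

Rule 1 (post-nasal voicing): /k/ is a voiceless stop immediately after the nasal /m/, so it voices to [g]. /obodipimkiekiig/ → obodipimgiekiig.
Rule 2 (intervocalic spirantization): /b/ is a stop between vowels /o/ and /o/, so it spirantizes to the fricative [v]. /d/ is a stop between vowels /o/ and /i/, so it spirantizes to the fricative [z]. /p/ is a stop between vowels /i/ and /i/, so it spirantizes to the fricative [f]. /k/ is a stop between vowels /e/ and /i/, so it spirantizes to the fricative [x]. /obodipimgiekiig/ → ovozifimgiexiig.
Rule 3 (high vowel syncope): no segment meets the environment; /ovozifimgiexiig/ is unchanged.
Rule 4 (final i-epenthesis): the form ends in the consonant /g/, so [i] is inserted word-finally. /ovozifimgiexiig/ → ovozifimgiexiigi.

ovozifimgiexiigi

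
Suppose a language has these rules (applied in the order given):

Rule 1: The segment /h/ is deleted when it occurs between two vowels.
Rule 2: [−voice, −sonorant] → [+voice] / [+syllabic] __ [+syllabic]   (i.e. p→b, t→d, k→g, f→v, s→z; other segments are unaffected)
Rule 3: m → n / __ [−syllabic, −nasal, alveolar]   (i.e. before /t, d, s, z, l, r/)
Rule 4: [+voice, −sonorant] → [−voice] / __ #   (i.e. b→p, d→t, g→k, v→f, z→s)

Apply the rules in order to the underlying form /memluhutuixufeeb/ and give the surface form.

menluuduixuveep

Rule 1 (intervocalic h-deletion): /h/ occurs between vowels /u/ and /u/, so it deletes. /memluhutuixufeeb/ → memluutuixufeeb.
Rule 2 (intervocalic voicing): /t/ is a voiceless obstruent between vowels /u/ and /u/, so it voices to [d]. /f/ is a voiceless obstruent between vowels /u/ and /e/, so it voices to [v]. /memluutuixufeeb/ → memluuduixuveeb.
Rule 3 (nasal place assimilation): /m/ precedes the alveolar consonant /l/, so it assimilates in place to [n]. /memluuduixuveeb/ → menluuduixuveeb.
Rule 4 (final devoicing): /b/ is a voiced obstruent in word-final position, so it devoices to [p]. /menluuduixuveeb/ → menluuduixuveep.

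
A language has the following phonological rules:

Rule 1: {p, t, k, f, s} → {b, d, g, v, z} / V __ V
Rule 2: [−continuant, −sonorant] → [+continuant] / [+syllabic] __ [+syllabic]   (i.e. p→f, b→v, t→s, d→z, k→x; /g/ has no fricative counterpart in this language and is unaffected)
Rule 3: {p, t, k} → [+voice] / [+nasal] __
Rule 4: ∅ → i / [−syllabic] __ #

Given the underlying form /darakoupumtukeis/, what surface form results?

daragouvumdugeisi

Rule 1 (intervocalic voicing): /k/ is a voiceless obstruent between vowels /a/ and /o/, so it voices to [g]. /p/ is a voiceless obstruent between vowels /u/ and /u/, so it voices to [b]. /k/ is a voiceless obstruent between vowels /u/ and /e/, so it voices to [g]. /darakoupumtukeis/ → daragoubumtugeis.
Rule 2 (intervocalic spirantization): /b/ is a stop between vowels /u/ and /u/, so it spirantizes to the fricative [v]. /daragoubumtugeis/ → daragouvumtugeis.
Rule 3 (post-nasal voicing): /t/ is a voiceless stop immediately after the nasal /m/, so it voices to [d]. /daragouvumtugeis/ → daragouvumdugeis.
Rule 4 (final i-epenthesis): the form ends in the consonant /s/, so [i] is inserted word-finally. /daragouvumdugeis/ → daragouvumdugeisi.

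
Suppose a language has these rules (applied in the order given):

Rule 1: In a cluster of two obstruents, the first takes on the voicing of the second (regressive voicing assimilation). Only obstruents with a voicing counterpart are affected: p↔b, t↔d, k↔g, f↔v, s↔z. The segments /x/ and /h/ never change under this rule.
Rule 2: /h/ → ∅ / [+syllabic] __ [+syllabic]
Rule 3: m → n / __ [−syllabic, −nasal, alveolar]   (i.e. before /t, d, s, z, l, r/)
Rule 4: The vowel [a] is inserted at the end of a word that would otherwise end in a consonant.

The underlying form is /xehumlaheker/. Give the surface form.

Rule 1 (regressive voicing assimilation): no segment meets the environment; /xehumlaheker/ is unchanged.
Rule 2 (intervocalic h-deletion): /h/ occurs between vowels /e/ and /u/, so it deletes. /h/ occurs between vowels /a/ and /e/, so it deletes. /xehumlaheker/ → xeumlaeker.
Rule 3 (nasal place assimilation): /m/ precedes the alveolar consonant /l/, so it assimilates in place to [n]. /xeumlaeker/ → xeunlaeker.
Rule 4 (final a-epenthesis): the form ends in the consonant /r/, so [a] is inserted word-finally. /xeunlaeker/ → xeunlaekera.

xeunlaekera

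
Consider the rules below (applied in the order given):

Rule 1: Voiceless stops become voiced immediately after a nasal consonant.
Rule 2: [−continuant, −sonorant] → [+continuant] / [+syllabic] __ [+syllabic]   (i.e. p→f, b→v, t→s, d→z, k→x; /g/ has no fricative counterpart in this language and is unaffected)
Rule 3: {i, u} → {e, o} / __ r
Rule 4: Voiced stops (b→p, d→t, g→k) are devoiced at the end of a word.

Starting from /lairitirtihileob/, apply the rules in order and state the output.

Rule 1 (post-nasal voicing): no segment meets the environment; /lairitirtihileob/ is unchanged.
Rule 2 (intervocalic spirantization): /t/ is a stop between vowels /i/ and /i/, so it spirantizes to the fricative [s]. /lairitirtihileob/ → lairisirtihileob.
Rule 3 (pre-rhotic lowering): /i/ is a high vowel immediately before /r/, so it lowers to [e]. /i/ is a high vowel immediately before /r/, so it lowers to [e]. /lairisirtihileob/ → laerisertihileob.
Rule 4 (final devoicing): /b/ is a voiced stop in word-final position, so it devoices to [p]. /laerisertihileob/ → laerisertihileop.

laerisertihileop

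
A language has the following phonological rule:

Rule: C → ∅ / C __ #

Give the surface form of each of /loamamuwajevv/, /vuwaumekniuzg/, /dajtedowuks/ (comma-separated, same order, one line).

/loamamuwajevv/: /v/ is the second consonant of a word-final cluster /vv/, so it deletes. → [loamamuwajev].
/vuwaumekniuzg/: /g/ is the second consonant of a word-final cluster /zg/, so it deletes. → [vuwaumekniuz].
/dajtedowuks/: /s/ is the second consonant of a word-final cluster /ks/, so it deletes. → [dajtedowuk].

loamamuwajev, vuwaumekniuz, dajtedowuk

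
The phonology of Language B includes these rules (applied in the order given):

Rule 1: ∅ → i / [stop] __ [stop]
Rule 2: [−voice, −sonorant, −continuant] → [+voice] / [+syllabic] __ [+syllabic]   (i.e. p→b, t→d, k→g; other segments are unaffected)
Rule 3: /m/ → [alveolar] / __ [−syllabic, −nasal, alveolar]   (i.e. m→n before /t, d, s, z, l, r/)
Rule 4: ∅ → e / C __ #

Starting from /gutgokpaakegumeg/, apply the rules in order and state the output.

Rule 1 (stop-cluster i-epenthesis): /t/ and /g/ form a stop–stop cluster, so [i] is inserted between them. /k/ and /p/ form a stop–stop cluster, so [i] is inserted between them. /gutgokpaakegumeg/ → gutigokipaakegumeg.
Rule 2 (intervocalic voicing): /t/ is a voiceless stop between vowels /u/ and /i/, so it voices to [d]. /k/ is a voiceless stop between vowels /o/ and /i/, so it voices to [g]. /p/ is a voiceless stop between vowels /i/ and /a/, so it voices to [b]. /k/ is a voiceless stop between vowels /a/ and /e/, so it voices to [g]. /gutigokipaakegumeg/ → gudigogibaagegumeg.
Rule 3 (nasal place assimilation): no segment meets the environment; /gudigogibaagegumeg/ is unchanged.
Rule 4 (final e-epenthesis): the form ends in the consonant /g/, so [e] is inserted word-finally. /gudigogibaagegumeg/ → gudigogibaagegumege.

gudigogibaagegumege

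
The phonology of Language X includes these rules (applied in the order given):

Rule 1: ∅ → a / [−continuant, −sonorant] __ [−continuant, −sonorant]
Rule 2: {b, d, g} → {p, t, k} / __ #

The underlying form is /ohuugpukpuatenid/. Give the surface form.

ohuugapukapuatenit

Rule 1 (stop-cluster a-epenthesis): /g/ and /p/ form a stop–stop cluster, so [a] is inserted between them. /k/ and /p/ form a stop–stop cluster, so [a] is inserted between them. /ohuugpukpuatenid/ → ohuugapukapuatenid.
Rule 2 (final devoicing): /d/ is a voiced stop in word-final position, so it devoices to [t]. /ohuugapukapuatenid/ → ohuugapukapuatenit.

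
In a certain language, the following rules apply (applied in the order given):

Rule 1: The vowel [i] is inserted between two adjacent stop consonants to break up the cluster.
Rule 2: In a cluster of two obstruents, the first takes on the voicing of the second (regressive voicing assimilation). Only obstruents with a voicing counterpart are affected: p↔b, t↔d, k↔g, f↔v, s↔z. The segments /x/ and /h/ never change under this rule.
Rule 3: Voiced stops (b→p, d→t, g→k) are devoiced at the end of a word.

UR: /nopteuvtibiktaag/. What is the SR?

nopiteuftibikitaak

Rule 1 (stop-cluster i-epenthesis): /p/ and /t/ form a stop–stop cluster, so [i] is inserted between them. /k/ and /t/ form a stop–stop cluster, so [i] is inserted between them. /nopteuvtibiktaag/ → nopiteuvtibikitaag.
Rule 2 (regressive voicing assimilation): /v/ precedes the voiceless obstruent /t/, so it devoices to [f] by assimilation. /nopiteuvtibikitaag/ → nopiteuftibikitaag.
Rule 3 (final devoicing): /g/ is a voiced stop in word-final position, so it devoices to [k]. /nopiteuftibikitaag/ → nopiteuftibikitaak.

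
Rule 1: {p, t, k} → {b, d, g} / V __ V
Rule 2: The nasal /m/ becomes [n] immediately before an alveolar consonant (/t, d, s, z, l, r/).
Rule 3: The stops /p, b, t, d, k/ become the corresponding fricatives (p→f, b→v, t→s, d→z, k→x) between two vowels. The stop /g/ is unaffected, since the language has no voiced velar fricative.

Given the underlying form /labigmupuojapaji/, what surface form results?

lavigmuvuojavaji

Rule 1 (intervocalic voicing): /p/ is a voiceless stop between vowels /u/ and /u/, so it voices to [b]. /p/ is a voiceless stop between vowels /a/ and /a/, so it voices to [b]. /labigmupuojapaji/ → labigmubuojabaji.
Rule 2 (nasal place assimilation): no segment meets the environment; /labigmubuojabaji/ is unchanged.
Rule 3 (intervocalic spirantization): /b/ is a stop between vowels /a/ and /i/, so it spirantizes to the fricative [v]. /b/ is a stop between vowels /u/ and /u/, so it spirantizes to the fricative [v]. /b/ is a stop between vowels /a/ and /a/, so it spirantizes to the fricative [v]. /labigmubuojabaji/ → lavigmuvuojavaji.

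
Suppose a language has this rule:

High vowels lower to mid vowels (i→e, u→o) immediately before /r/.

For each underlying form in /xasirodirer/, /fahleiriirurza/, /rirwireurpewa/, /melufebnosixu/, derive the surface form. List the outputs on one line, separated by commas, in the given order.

xaseroderer, fahleerierorza, rerwereorpewa, melufebnosixu

/xasirodirer/: /i/ is a high vowel immediately before /r/, so it lowers to [e]. /i/ is a high vowel immediately before /r/, so it lowers to [e]. → [xaseroderer].
/fahleiriirurza/: /i/ is a high vowel immediately before /r/, so it lowers to [e]. /i/ is a high vowel immediately before /r/, so it lowers to [e]. /u/ is a high vowel immediately before /r/, so it lowers to [o]. → [fahleerierorza].
/rirwireurpewa/: /i/ is a high vowel immediately before /r/, so it lowers to [e]. /i/ is a high vowel immediately before /r/, so it lowers to [e]. /u/ is a high vowel immediately before /r/, so it lowers to [o]. → [rerwereorpewa].
/melufebnosixu/: the rule's environment is not met; surfaces unchanged as [melufebnosixu].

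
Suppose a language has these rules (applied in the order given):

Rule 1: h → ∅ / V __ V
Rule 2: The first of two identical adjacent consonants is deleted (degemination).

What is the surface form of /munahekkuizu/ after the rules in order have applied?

Rule 1 (intervocalic h-deletion): /h/ occurs between vowels /a/ and /e/, so it deletes. /munahekkuizu/ → munaekkuizu.
Rule 2 (degemination): /kk/ is a geminate; the first /k/ deletes. /munaekkuizu/ → munaekuizu.

munaekuizu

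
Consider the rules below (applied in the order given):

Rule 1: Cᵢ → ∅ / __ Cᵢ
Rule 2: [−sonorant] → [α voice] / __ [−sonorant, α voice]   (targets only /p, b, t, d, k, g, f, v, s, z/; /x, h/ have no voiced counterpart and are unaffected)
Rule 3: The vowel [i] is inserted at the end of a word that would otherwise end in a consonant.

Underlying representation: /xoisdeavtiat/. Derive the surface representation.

xoizdeaftiati

Rule 1 (degemination): no segment meets the environment; /xoisdeavtiat/ is unchanged.
Rule 2 (regressive voicing assimilation): /s/ precedes the voiced obstruent /d/, so it voices to [z] by assimilation. /v/ precedes the voiceless obstruent /t/, so it devoices to [f] by assimilation. /xoisdeavtiat/ → xoizdeaftiat.
Rule 3 (final i-epenthesis): the form ends in the consonant /t/, so [i] is inserted word-finally. /xoizdeaftiat/ → xoizdeaftiati.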